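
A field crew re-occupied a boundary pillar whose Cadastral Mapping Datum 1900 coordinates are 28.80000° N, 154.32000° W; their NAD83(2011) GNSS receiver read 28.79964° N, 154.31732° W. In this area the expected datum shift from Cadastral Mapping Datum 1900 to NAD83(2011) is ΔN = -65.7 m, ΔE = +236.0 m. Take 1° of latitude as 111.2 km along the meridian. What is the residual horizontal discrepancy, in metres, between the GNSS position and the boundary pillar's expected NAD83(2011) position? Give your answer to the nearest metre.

Observed coordinate differences: Δφ = -0.00036°, Δλ = +0.00268°.
Converting to metres (1° lat = 111200 m, cos φ = 0.876307): observed ΔN = -40.0 m, observed ΔE = 261.2 m.
Subtracting the expected shift leaves a residual of -40.0 − (-65.7) = 25.7 m north and 261.2 − (236.0) = 25.2 m east.
Residual distance = √(25.7² + 25.2²) = 35.9 m.

36 m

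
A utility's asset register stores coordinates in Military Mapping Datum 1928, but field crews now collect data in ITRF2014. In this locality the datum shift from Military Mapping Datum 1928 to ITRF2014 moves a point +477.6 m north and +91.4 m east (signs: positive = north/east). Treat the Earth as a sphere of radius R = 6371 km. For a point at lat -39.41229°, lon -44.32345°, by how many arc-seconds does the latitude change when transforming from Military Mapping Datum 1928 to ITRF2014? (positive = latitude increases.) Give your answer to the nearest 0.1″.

Δφ = 15.5″

On a sphere of radius R, 1 rad of latitude = R, so Δφ = ΔN / R = 477.6 / 6371000 = 7.4965e-05 rad = 15.463″.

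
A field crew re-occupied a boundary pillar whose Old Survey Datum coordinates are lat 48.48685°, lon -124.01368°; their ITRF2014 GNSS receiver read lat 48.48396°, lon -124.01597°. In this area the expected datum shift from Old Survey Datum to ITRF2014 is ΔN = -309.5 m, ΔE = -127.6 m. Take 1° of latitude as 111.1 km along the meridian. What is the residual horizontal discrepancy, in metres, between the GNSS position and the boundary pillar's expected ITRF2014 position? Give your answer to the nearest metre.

43 m

Observed coordinate differences: Δφ = -0.00289°, Δλ = -0.00229°.
Converting to metres (1° lat = 111100 m, cos φ = 0.662792): observed ΔN = -321.1 m, observed ΔE = -168.6 m.
Subtracting the expected shift leaves a residual of -321.1 − (-309.5) = -11.6 m north and -168.6 − (-127.6) = -41.0 m east.
Residual distance = √((-11.6)² + (-41.0)²) = 42.6 m.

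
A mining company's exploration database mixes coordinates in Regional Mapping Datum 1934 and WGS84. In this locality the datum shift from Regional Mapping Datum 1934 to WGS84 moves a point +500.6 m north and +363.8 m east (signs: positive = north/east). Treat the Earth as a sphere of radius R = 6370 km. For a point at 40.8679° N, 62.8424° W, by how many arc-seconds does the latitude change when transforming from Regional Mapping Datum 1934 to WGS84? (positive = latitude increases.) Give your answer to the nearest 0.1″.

Δφ = 16.2″

On a sphere of radius R, 1 rad of latitude = R, so Δφ = ΔN / R = 500.6 / 6370000 = 7.8587e-05 rad = 16.210″.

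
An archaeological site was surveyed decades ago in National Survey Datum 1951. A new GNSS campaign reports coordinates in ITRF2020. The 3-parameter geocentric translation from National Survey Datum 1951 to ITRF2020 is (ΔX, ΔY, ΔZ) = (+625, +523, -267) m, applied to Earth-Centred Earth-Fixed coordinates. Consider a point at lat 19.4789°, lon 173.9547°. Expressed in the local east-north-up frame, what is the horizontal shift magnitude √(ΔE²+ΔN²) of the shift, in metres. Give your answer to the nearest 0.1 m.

589.3 m

The local east axis at (φ, λ) is (−sin λ, cos λ, 0), so ΔE = −sin(173.9547°)·625 + cos(173.9547°)·523 = -585.91 m.
The local north axis is (−sin φ cos λ, −sin φ sin λ, cos φ), giving ΔN = 207.253 − 18.367 − 251.718 = -62.83 m.
Horizontal magnitude = √(ΔE² + ΔN²) = √((-585.91)² + (-62.83)²) = 589.27 m.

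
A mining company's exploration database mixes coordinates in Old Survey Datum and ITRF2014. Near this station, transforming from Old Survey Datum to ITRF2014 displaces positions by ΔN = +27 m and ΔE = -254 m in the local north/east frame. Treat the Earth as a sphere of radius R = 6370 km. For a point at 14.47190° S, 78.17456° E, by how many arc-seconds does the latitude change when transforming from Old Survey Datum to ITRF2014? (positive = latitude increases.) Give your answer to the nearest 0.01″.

Δφ = 0.87″

On a sphere of radius R, 1 rad of latitude = R, so Δφ = ΔN / R = 27.0 / 6370000 = 4.2386e-06 rad = 0.874″.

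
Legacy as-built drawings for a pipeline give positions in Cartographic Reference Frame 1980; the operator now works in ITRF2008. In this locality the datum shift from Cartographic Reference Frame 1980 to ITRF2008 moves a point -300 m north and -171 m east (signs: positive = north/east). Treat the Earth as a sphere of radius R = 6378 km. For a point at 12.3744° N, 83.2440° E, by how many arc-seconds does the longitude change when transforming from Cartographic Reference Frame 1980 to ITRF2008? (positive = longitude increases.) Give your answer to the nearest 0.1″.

At latitude 12.3744°, cos φ = 0.976768.
One radian of longitude at latitude φ spans R cos φ, so Δλ = ΔE / (R cos φ) = -171.0 / (6378000 × 0.976768) = -2.7449e-05 rad = -5.662″.

Δλ = -5.7″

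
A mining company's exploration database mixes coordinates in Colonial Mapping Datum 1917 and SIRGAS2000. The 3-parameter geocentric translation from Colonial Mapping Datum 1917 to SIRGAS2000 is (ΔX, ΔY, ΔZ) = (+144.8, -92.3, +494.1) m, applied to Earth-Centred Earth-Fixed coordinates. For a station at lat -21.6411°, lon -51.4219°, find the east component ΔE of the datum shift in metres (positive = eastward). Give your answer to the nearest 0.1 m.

ΔE = 55.6 m

At φ = -21.6411°, λ = -51.4219°: sin φ = -0.368791, cos φ = 0.929512, sin λ = -0.781759, cos λ = 0.623581.
ΔE = −sin λ·ΔX + cos λ·ΔY = −(-0.781759)·(144.8) + (0.623581)·(-92.3) = 55.64 m.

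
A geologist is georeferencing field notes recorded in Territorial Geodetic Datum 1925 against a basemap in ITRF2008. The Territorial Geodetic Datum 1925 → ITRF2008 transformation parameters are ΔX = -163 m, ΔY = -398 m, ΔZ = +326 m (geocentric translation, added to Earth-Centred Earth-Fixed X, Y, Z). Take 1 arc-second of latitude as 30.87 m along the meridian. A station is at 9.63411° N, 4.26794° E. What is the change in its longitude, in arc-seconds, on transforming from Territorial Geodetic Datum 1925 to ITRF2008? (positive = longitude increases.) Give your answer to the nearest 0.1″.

Δλ = -12.6″

sin φ = 0.167356, cos φ = 0.985897, sin λ = 0.074421, cos λ = 0.997227.
East component: ΔE = −sin λ·ΔX + cos λ·ΔY = −(0.074421)(-163) + (0.997227)(-398) = -384.77 m.
1° of latitude spans 3600 × 30.87 = 111132 m; at latitude φ, 1° of longitude spans that × cos φ = 109564.7 m, so Δλ = -384.77 / 109564.7 × 3600 = -12.642″.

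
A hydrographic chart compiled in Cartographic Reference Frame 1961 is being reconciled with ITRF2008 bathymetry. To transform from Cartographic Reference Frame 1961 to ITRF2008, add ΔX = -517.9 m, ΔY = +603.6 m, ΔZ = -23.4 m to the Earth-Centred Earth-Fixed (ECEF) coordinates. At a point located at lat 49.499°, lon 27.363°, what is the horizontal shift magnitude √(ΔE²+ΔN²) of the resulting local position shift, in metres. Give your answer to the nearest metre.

784 m

At φ = 49.499°, λ = 27.363°: sin φ = 0.760395, cos φ = 0.649461, sin λ = 0.459626, cos λ = 0.888112.
ΔE = −sin λ·ΔX + cos λ·ΔY = −(0.459626)·(-517.9) + (0.888112)·(603.6) = 774.11 m.
ΔN = −sin φ cos λ·ΔX − sin φ sin λ·ΔY + cos φ·ΔZ = −(0.760395)(0.888112)(-517.9) − (0.760395)(0.459626)(603.6) + (0.649461)(-23.4) = 123.59 m.
Horizontal magnitude = √(ΔE² + ΔN²) = √(774.11² + 123.59²) = 783.91 m.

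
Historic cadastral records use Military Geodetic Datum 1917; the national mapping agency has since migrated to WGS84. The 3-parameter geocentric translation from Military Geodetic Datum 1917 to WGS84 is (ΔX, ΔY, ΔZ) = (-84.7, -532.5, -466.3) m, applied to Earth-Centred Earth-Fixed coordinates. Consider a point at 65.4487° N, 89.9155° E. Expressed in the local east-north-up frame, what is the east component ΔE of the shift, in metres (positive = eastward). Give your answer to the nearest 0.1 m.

ΔE = 83.9 m

The local east axis at (φ, λ) is (−sin λ, cos λ, 0), so ΔE = −sin(89.9155°)·(-84.7) + cos(89.9155°)·(-532.5) = 83.91 m.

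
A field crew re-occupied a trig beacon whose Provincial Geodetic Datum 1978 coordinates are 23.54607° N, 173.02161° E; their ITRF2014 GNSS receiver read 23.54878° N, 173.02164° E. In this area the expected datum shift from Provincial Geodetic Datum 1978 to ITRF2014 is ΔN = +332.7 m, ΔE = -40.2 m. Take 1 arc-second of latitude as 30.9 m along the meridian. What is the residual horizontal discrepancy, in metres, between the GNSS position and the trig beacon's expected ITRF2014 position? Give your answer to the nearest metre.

53 m

Observed coordinate differences: Δφ = +0.00271°, Δλ = +0.00003°.
Converting to metres (1° lat = 111240 m, cos φ = 0.916739): observed ΔN = 301.5 m, observed ΔE = 3.1 m.
Subtracting the expected shift leaves a residual of 301.5 − (332.7) = -31.2 m north and 3.1 − (-40.2) = 43.3 m east.
Residual distance = √((-31.2)² + 43.3²) = 53.4 m.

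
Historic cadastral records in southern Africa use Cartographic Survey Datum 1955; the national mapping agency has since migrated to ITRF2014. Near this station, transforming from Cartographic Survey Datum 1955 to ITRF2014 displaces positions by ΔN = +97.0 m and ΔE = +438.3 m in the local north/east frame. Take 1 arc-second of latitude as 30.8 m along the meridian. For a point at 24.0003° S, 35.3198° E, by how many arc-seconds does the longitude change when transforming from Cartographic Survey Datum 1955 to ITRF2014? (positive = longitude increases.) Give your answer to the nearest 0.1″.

Δλ = 15.6″

At latitude -24.0003°, cos φ = 0.913543.
1″ of longitude at this latitude = 30.80 × cos φ = 28.1371 m, so Δλ = 438.3 / 28.1371 = 15.577″.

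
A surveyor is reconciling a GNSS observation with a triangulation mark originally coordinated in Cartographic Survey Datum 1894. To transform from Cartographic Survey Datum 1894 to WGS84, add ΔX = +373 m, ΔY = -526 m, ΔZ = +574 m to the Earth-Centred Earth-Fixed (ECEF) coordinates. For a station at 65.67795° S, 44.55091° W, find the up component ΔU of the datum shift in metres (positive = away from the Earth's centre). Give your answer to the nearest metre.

ΔU = -262 m

The local up (radial) axis is (cos φ cos λ, cos φ sin λ, sin φ), giving ΔU = 109.478 + 151.983 − 523.055 = -261.59 m.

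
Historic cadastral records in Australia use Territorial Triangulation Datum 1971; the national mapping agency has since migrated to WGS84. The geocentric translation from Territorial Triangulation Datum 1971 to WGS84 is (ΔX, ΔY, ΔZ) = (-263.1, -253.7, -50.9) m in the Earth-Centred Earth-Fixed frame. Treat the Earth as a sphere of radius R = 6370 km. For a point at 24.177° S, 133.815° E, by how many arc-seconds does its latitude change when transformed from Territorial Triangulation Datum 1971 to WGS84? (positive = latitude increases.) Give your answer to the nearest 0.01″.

sin φ = -0.409557, cos φ = 0.912285, sin λ = 0.721579, cos λ = -0.692332.
North component: ΔN = −sin φ cos λ·ΔX − sin φ sin λ·ΔY + cos φ·ΔZ = −(-0.409557)(-0.692332)(-263.1) − (-0.409557)(0.721579)(-253.7) + (0.912285)(-50.9) = -46.81 m.
1° of latitude spans πR/180 = 111177 m, so Δφ = -46.81 / 111177 × 3600 = -1.516″.

Δφ = -1.52″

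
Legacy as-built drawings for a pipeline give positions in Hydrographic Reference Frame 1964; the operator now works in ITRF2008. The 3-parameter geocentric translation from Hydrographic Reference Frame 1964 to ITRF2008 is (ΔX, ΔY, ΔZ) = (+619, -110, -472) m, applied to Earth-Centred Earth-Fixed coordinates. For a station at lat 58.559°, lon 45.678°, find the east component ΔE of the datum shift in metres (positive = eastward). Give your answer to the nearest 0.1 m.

ΔE = -519.7 m

At φ = 58.559°, λ = 45.678°: sin φ = 0.853178, cos φ = 0.521620, sin λ = 0.715425, cos λ = 0.698690.
ΔE = −sin λ·ΔX + cos λ·ΔY = −(0.715425)·(619) + (0.698690)·(-110) = -519.70 m.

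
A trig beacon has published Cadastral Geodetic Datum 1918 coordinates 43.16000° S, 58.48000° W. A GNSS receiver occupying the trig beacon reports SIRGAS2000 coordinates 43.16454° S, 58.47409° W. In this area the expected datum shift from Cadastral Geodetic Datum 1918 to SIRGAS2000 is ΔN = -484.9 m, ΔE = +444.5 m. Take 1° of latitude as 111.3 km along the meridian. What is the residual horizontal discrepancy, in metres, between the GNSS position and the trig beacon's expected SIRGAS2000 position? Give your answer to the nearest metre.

Observed coordinate differences: Δφ = -0.00454°, Δλ = +0.00591°.
Converting to metres (1° lat = 111300 m, cos φ = 0.729446): observed ΔN = -505.3 m, observed ΔE = 479.8 m.
Subtracting the expected shift leaves a residual of -505.3 − (-484.9) = -20.4 m north and 479.8 − (444.5) = 35.3 m east.
Residual distance = √((-20.4)² + 35.3²) = 40.8 m.

41 m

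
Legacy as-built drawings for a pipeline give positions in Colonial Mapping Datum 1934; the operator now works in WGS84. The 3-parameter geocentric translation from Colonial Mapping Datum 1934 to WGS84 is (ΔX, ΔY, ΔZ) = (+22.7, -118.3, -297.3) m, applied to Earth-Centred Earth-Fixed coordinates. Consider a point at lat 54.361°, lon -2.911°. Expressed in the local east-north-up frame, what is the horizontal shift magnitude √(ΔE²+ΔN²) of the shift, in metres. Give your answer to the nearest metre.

229 m

At φ = 54.361°, λ = -2.911°: sin φ = 0.812704, cos φ = 0.582676, sin λ = -0.050785, cos λ = 0.998710.
ΔE = −sin λ·ΔX + cos λ·ΔY = −(-0.050785)·(22.7) + (0.998710)·(-118.3) = -116.99 m.
ΔN = −sin φ cos λ·ΔX − sin φ sin λ·ΔY + cos φ·ΔZ = −(0.812704)(0.998710)(22.7) − (0.812704)(-0.050785)(-118.3) + (0.582676)(-297.3) = -196.54 m.
Horizontal magnitude = √(ΔE² + ΔN²) = √((-116.99)² + (-196.54)²) = 228.72 m.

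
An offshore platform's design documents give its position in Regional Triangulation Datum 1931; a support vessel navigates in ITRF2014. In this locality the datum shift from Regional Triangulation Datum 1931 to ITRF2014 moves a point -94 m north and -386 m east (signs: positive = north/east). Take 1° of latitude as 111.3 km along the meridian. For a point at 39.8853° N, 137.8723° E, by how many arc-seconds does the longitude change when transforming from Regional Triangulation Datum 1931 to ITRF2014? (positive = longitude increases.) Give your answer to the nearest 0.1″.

Δλ = -16.3″

At latitude 39.8853°, cos φ = 0.767330.
1° of longitude at this latitude = 111.3 × cos φ = 85.40 km, so Δλ = -386.0 / 85403.8 = -0.0045197° = -16.271″.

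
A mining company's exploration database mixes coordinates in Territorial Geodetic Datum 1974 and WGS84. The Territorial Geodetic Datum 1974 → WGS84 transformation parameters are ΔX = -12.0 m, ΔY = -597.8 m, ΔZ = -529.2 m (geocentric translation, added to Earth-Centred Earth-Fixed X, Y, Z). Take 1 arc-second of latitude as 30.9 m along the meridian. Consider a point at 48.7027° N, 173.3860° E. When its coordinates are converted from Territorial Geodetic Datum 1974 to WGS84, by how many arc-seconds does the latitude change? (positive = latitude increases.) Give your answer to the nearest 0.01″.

Δφ = -9.92″

sin φ = 0.751295, cos φ = 0.659966, sin λ = 0.115180, cos λ = -0.993345.
North component: ΔN = −sin φ cos λ·ΔX − sin φ sin λ·ΔY + cos φ·ΔZ = −(0.751295)(-0.993345)(-12.0) − (0.751295)(0.115180)(-597.8) + (0.659966)(-529.2) = -306.48 m.
1° of latitude spans 3600 × 30.90 = 111240 m, so Δφ = -306.48 / 111240 × 3600 = -9.918″.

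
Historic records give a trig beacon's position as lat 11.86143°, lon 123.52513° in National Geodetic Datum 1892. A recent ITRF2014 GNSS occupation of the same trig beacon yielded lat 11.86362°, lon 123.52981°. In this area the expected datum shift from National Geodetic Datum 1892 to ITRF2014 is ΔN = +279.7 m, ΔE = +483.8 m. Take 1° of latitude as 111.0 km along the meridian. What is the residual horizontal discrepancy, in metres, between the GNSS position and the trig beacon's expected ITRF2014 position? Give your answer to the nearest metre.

44 m

Observed coordinate differences: Δφ = +0.00219°, Δλ = +0.00468°.
Converting to metres (1° lat = 111000 m, cos φ = 0.978648): observed ΔN = 243.1 m, observed ΔE = 508.4 m.
Subtracting the expected shift leaves a residual of 243.1 − (279.7) = -36.6 m north and 508.4 − (483.8) = 24.6 m east.
Residual distance = √((-36.6)² + 24.6²) = 44.1 m.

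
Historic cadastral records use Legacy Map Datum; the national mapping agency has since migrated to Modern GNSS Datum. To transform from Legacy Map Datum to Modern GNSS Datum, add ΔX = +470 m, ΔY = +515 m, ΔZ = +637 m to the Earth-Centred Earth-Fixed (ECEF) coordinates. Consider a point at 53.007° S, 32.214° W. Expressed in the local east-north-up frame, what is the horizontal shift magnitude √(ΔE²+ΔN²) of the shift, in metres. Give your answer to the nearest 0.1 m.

838.4 m

The local east axis at (φ, λ) is (−sin λ, cos λ, 0), so ΔE = −sin(-32.214°)·470 + cos(-32.214°)·515 = 686.27 m.
The local north axis is (−sin φ cos λ, −sin φ sin λ, cos φ), giving ΔN = 317.606 − 219.276 + 383.294 = 481.62 m.
Horizontal magnitude = √(ΔE² + ΔN²) = √(686.27² + 481.62²) = 838.41 m.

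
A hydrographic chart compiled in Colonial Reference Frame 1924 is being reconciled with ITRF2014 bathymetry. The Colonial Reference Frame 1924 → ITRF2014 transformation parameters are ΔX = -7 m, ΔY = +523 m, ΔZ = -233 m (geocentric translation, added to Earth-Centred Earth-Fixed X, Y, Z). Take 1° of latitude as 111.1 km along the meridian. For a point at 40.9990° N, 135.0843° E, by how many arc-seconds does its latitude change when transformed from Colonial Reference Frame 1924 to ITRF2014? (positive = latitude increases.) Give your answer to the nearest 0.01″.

Δφ = -13.65″

sin φ = 0.656046, cos φ = 0.754721, sin λ = 0.706066, cos λ = -0.708146.
North component: ΔN = −sin φ cos λ·ΔX − sin φ sin λ·ΔY + cos φ·ΔZ = −(0.656046)(-0.708146)(-7) − (0.656046)(0.706066)(523) + (0.754721)(-233) = -421.36 m.
1° of latitude spans 111100 m, so Δφ = -421.36 / 111100 × 3600 = -13.653″.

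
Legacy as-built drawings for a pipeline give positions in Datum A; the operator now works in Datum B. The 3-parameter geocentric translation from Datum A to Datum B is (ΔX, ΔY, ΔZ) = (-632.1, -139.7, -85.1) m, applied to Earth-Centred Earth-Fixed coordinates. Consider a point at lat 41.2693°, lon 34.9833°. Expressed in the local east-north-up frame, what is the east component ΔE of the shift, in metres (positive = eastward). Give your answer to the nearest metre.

ΔE = 248 m

At φ = 41.2693°, λ = 34.9833°: sin φ = 0.659599, cos φ = 0.751618, sin λ = 0.573338, cos λ = 0.819319.
ΔE = −sin λ·ΔX + cos λ·ΔY = −(0.573338)·(-632.1) + (0.819319)·(-139.7) = 247.95 m.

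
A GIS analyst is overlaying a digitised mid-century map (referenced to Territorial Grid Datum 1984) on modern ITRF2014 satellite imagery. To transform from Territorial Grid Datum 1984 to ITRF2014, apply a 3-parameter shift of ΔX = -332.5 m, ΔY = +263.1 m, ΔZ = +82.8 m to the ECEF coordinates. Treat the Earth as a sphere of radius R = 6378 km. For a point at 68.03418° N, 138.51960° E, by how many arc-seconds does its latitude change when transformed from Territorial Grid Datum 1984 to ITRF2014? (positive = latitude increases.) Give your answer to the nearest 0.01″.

sin φ = 0.927407, cos φ = 0.374053, sin λ = 0.662364, cos λ = -0.749182.
North component: ΔN = −sin φ cos λ·ΔX − sin φ sin λ·ΔY + cos φ·ΔZ = −(0.927407)(-0.749182)(-332.5) − (0.927407)(0.662364)(263.1) + (0.374053)(82.8) = -361.67 m.
1° of latitude spans πR/180 = 111317 m, so Δφ = -361.67 / 111317 × 3600 = -11.696″.

Δφ = -11.70″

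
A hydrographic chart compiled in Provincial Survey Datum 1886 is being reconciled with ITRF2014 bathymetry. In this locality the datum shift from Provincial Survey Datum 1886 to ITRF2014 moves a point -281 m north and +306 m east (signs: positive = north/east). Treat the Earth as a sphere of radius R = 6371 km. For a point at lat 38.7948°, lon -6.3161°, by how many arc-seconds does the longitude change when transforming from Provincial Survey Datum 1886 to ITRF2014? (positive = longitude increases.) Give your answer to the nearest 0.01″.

Δλ = 12.71″

At latitude 38.7948°, cos φ = 0.779395.
One radian of longitude at latitude φ spans R cos φ, so Δλ = ΔE / (R cos φ) = 306.0 / (6371000 × 0.779395) = 6.1625e-05 rad = 12.711″.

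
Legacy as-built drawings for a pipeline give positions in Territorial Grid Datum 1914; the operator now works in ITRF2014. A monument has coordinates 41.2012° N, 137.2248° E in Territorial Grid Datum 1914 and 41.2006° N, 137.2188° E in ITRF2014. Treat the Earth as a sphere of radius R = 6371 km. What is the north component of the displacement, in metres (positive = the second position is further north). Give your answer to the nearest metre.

Δφ = 41.2006° − 41.2012° = -0.0006°; Δλ = 137.2188° − 137.2248° = -0.0060°.
1° along a meridian = πR/180 = 111195 m.
ΔN = Δφ × 111195 = -66.7 m; ΔE = Δλ × 111195 × cos(41.2012°) = -0.0060 × 111195 × 0.752401 = -502.0 m.

ΔN = -67 m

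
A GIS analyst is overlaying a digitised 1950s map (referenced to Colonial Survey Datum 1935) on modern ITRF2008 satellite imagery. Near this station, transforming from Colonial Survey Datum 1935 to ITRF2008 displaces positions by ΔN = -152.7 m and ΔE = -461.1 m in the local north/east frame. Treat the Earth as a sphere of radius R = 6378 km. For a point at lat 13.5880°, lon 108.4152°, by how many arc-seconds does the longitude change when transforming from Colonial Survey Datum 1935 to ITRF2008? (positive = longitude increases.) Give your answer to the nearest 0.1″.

At latitude 13.5880°, cos φ = 0.972010.
One radian of longitude at latitude φ spans R cos φ, so Δλ = ΔE / (R cos φ) = -461.1 / (6378000 × 0.972010) = -7.4377e-05 rad = -15.341″.

Δλ = -15.3″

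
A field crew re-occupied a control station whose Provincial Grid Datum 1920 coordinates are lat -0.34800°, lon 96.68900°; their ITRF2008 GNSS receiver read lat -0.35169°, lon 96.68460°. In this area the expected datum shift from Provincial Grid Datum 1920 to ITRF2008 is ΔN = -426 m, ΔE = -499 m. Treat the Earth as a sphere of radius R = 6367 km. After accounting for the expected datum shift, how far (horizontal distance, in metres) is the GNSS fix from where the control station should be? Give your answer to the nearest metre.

19 m

Observed coordinate differences: Δφ = -0.00369°, Δλ = -0.00440°.
Converting to metres (1° lat = 111125 m, cos φ = 0.999982): observed ΔN = -410.1 m, observed ΔE = -488.9 m.
Subtracting the expected shift leaves a residual of -410.1 − (-426) = 15.9 m north and -488.9 − (-499) = 10.1 m east.
Residual distance = √(15.9² + 10.1²) = 18.9 m.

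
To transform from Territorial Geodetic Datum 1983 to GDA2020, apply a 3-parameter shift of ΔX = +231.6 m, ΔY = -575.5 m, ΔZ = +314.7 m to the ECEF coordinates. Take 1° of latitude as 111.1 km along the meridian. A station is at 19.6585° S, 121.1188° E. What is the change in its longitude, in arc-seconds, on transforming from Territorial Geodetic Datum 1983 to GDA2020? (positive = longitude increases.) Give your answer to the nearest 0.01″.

sin φ = -0.336413, cos φ = 0.941714, sin λ = 0.856098, cos λ = -0.516814.
East component: ΔE = −sin λ·ΔX + cos λ·ΔY = −(0.856098)(231.6) + (-0.516814)(-575.5) = 99.15 m.
1° of latitude spans 111100 m; at latitude φ, 1° of longitude spans that × cos φ = 104624.5 m, so Δλ = 99.15 / 104624.5 × 3600 = 3.412″.

Δλ = 3.41″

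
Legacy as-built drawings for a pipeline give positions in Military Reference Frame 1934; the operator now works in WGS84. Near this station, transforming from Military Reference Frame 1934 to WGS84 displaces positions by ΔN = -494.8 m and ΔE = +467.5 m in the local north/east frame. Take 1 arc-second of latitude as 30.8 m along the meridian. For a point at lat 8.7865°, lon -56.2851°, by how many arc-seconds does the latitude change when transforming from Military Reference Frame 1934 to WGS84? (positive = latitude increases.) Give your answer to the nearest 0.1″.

Δφ = -16.1″

1″ of latitude = 30.80 m, so Δφ = -494.8 / 30.80 = -16.065″.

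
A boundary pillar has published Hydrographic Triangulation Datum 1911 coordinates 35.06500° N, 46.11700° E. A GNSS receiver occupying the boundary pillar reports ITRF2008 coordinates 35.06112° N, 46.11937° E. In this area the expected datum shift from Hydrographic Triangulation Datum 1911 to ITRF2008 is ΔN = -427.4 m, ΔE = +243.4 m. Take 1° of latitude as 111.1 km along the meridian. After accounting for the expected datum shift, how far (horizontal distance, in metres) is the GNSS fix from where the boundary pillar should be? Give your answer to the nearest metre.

Observed coordinate differences: Δφ = -0.00388°, Δλ = +0.00237°.
Converting to metres (1° lat = 111100 m, cos φ = 0.818501): observed ΔN = -431.1 m, observed ΔE = 215.5 m.
Subtracting the expected shift leaves a residual of -431.1 − (-427.4) = -3.7 m north and 215.5 − (243.4) = -27.9 m east.
Residual distance = √((-3.7)² + (-27.9)²) = 28.1 m.

28 m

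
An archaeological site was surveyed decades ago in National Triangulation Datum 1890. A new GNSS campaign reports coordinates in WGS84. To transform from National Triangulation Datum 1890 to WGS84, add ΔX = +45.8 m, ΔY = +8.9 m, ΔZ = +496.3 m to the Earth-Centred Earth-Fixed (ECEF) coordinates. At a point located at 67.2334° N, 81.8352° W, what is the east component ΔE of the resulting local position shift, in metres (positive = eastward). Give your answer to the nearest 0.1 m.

The local east axis at (φ, λ) is (−sin λ, cos λ, 0), so ΔE = −sin(-81.8352°)·45.8 + cos(-81.8352°)·8.9 = 46.60 m.

ΔE = 46.6 m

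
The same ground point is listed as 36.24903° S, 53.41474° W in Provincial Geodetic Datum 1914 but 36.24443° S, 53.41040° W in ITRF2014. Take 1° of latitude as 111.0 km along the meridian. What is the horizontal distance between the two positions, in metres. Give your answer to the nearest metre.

Δφ = -36.24443° − -36.24903° = +0.00460°; Δλ = -53.41040° − -53.41474° = +0.00434°.
ΔN = Δφ × 111000 = 510.6 m; ΔE = Δλ × 111000 × cos(-36.24903°) = +0.00434 × 111000 × 0.806455 = 388.5 m.
Distance = √(ΔE² + ΔN²) = √(388.5² + 510.6²) = 641.6 m.

642 m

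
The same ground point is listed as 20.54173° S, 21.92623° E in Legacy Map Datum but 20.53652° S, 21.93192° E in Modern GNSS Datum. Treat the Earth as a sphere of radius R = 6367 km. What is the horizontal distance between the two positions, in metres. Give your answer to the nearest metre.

Δφ = -20.53652° − -20.54173° = +0.00521°; Δλ = 21.93192° − 21.92623° = +0.00569°.
1° along a meridian = πR/180 = 111125 m.
ΔN = Δφ × 111125 = 579.0 m; ΔE = Δλ × 111125 × cos(-20.54173°) = +0.00569 × 111125 × 0.936417 = 592.1 m.
Distance = √(ΔE² + ΔN²) = √(592.1² + 579.0²) = 828.1 m.

828 m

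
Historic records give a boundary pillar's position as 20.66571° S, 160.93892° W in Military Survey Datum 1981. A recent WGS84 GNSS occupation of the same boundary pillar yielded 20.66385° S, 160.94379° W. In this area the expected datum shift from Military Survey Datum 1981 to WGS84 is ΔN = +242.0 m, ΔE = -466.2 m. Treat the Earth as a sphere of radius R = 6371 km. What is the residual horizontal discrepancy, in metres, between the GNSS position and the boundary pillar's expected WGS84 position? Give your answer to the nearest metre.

Observed coordinate differences: Δφ = +0.00186°, Δλ = -0.00487°.
Converting to metres (1° lat = 111195 m, cos φ = 0.935655): observed ΔN = 206.8 m, observed ΔE = -506.7 m.
Subtracting the expected shift leaves a residual of 206.8 − (242.0) = -35.2 m north and -506.7 − (-466.2) = -40.5 m east.
Residual distance = √((-35.2)² + (-40.5)²) = 53.6 m.

54 m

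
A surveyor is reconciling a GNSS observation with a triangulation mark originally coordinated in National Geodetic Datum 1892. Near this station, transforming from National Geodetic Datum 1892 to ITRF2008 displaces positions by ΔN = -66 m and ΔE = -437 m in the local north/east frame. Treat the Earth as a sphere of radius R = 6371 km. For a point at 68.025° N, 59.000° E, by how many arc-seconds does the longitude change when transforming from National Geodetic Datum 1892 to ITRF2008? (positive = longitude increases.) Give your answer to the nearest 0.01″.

Δλ = -37.81″

At latitude 68.025°, cos φ = 0.374202.
One radian of longitude at latitude φ spans R cos φ, so Δλ = ΔE / (R cos φ) = -437.0 / (6371000 × 0.374202) = -1.8330e-04 rad = -37.809″.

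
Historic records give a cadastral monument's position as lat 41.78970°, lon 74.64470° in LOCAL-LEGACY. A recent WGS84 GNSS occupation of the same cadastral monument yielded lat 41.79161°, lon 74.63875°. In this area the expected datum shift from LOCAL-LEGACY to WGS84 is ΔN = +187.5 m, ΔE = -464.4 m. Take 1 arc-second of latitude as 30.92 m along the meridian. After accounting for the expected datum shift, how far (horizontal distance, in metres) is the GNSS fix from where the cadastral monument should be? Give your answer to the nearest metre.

39 m

Observed coordinate differences: Δφ = +0.00191°, Δλ = -0.00595°.
Converting to metres (1° lat = 111312 m, cos φ = 0.745596): observed ΔN = 212.6 m, observed ΔE = -493.8 m.
Subtracting the expected shift leaves a residual of 212.6 − (187.5) = 25.1 m north and -493.8 − (-464.4) = -29.4 m east.
Residual distance = √(25.1² + (-29.4)²) = 38.7 m.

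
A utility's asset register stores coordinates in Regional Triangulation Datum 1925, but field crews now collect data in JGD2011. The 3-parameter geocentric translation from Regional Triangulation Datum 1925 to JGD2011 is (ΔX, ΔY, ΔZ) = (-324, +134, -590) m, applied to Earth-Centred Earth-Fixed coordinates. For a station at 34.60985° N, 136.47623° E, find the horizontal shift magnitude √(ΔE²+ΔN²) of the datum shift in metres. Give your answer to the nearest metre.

The local east axis at (φ, λ) is (−sin λ, cos λ, 0), so ΔE = −sin(136.47623°)·(-324) + cos(136.47623°)·134 = 125.96 m.
The local north axis is (−sin φ cos λ, −sin φ sin λ, cos φ), giving ΔN = -133.436 − 52.414 − 485.593 = -671.44 m.
Horizontal magnitude = √(ΔE² + ΔN²) = √(125.96² + (-671.44)²) = 683.16 m.

683 m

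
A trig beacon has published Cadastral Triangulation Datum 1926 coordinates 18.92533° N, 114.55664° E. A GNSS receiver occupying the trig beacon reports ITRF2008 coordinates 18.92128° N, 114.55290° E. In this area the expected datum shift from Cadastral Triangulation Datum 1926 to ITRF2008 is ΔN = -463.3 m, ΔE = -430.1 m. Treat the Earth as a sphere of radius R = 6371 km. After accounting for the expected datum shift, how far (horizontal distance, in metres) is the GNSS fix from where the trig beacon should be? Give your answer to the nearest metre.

39 m

Observed coordinate differences: Δφ = -0.00405°, Δλ = -0.00374°.
Converting to metres (1° lat = 111195 m, cos φ = 0.945942): observed ΔN = -450.3 m, observed ΔE = -393.4 m.
Subtracting the expected shift leaves a residual of -450.3 − (-463.3) = 13.0 m north and -393.4 − (-430.1) = 36.7 m east.
Residual distance = √(13.0² + 36.7²) = 38.9 m.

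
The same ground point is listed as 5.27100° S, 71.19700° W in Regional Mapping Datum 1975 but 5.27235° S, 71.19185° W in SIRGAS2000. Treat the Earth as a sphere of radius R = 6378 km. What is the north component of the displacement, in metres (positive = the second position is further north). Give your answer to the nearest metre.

ΔN = -150 m

Δφ = -5.27235° − -5.27100° = -0.00135°; Δλ = -71.19185° − -71.19700° = +0.00515°.
1° along a meridian = πR/180 = 111317 m.
ΔN = Δφ × 111317 = -150.3 m; ΔE = Δλ × 111317 × cos(-5.27100°) = +0.00515 × 111317 × 0.995771 = 570.9 m.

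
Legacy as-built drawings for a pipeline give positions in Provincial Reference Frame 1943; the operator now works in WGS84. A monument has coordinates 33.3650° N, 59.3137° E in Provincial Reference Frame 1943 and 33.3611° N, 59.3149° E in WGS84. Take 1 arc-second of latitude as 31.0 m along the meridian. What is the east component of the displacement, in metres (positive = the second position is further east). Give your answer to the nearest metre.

Δφ = 33.3611° − 33.3650° = -0.0039°; Δλ = 59.3149° − 59.3137° = +0.0012°.
1° of latitude = 3600 × 31.00 = 111600 m.
ΔN = Δφ × 111600 = -435.2 m; ΔE = Δλ × 111600 × cos(33.3650°) = +0.0012 × 111600 × 0.835184 = 111.8 m.

ΔE = 112 m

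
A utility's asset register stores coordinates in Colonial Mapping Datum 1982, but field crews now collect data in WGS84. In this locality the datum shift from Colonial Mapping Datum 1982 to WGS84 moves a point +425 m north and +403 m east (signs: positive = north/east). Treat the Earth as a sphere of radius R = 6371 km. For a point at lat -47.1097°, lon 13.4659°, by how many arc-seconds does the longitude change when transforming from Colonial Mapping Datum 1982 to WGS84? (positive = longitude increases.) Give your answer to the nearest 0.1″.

Δλ = 19.2″

At latitude -47.1097°, cos φ = 0.680597.
One radian of longitude at latitude φ spans R cos φ, so Δλ = ΔE / (R cos φ) = 403.0 / (6371000 × 0.680597) = 9.2941e-05 rad = 19.170″.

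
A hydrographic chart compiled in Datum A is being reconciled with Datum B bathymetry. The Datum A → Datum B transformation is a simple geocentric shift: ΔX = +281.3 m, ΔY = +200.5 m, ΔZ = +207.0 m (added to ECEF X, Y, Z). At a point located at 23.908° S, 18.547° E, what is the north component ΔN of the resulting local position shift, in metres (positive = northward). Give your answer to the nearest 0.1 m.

The local north axis is (−sin φ cos λ, −sin φ sin λ, cos φ), giving ΔN = 108.081 + 25.846 + 189.239 = 323.17 m.

ΔN = 323.2 m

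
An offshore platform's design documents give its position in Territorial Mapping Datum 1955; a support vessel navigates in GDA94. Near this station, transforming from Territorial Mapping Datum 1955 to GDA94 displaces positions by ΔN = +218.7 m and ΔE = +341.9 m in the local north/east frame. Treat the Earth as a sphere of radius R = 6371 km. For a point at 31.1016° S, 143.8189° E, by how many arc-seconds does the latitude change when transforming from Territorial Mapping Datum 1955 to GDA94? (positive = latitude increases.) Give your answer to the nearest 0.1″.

Δφ = 7.1″

On a sphere of radius R, 1 rad of latitude = R, so Δφ = ΔN / R = 218.7 / 6371000 = 3.4327e-05 rad = 7.081″.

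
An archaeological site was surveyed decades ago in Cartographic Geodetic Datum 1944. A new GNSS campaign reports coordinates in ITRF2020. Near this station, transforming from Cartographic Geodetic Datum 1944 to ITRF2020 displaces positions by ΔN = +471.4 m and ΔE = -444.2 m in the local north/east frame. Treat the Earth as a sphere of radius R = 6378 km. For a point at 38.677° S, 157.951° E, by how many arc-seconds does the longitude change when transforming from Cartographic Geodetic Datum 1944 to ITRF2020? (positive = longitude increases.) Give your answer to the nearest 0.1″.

Δλ = -18.4″

At latitude -38.677°, cos φ = 0.780681.
One radian of longitude at latitude φ spans R cos φ, so Δλ = ΔE / (R cos φ) = -444.2 / (6378000 × 0.780681) = -8.9211e-05 rad = -18.401″.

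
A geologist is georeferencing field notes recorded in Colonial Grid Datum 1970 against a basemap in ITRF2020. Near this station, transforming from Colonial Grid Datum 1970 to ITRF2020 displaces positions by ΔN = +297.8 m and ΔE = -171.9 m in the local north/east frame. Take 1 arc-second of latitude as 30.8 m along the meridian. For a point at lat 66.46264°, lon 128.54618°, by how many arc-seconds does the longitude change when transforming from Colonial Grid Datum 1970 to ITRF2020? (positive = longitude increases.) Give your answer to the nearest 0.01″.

Δλ = -13.98″

At latitude 66.46264°, cos φ = 0.399347.
1″ of longitude at this latitude = 30.80 × cos φ = 12.2999 m, so Δλ = -171.9 / 12.2999 = -13.976″.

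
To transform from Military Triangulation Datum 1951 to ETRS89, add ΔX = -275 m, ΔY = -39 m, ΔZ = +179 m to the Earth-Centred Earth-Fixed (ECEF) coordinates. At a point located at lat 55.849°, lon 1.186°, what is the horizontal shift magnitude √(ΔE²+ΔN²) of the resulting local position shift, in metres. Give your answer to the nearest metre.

At φ = 55.849°, λ = 1.186°: sin φ = 0.827561, cos φ = 0.561376, sin λ = 0.020698, cos λ = 0.999786.
ΔE = −sin λ·ΔX + cos λ·ΔY = −(0.020698)·(-275) + (0.999786)·(-39) = -33.30 m.
ΔN = −sin φ cos λ·ΔX − sin φ sin λ·ΔY + cos φ·ΔZ = −(0.827561)(0.999786)(-275) − (0.827561)(0.020698)(-39) + (0.561376)(179) = 328.68 m.
Horizontal magnitude = √(ΔE² + ΔN²) = √((-33.30)² + 328.68²) = 330.37 m.

330 m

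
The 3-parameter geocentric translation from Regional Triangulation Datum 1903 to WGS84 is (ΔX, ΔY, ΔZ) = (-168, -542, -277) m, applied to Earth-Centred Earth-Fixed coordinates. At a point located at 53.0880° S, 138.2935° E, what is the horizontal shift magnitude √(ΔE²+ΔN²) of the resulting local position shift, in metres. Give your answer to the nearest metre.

At φ = -53.0880°, λ = 138.2935°: sin φ = -0.799559, cos φ = 0.600588, sin λ = 0.665315, cos λ = -0.746563.
ΔE = −sin λ·ΔX + cos λ·ΔY = −(0.665315)·(-168) + (-0.746563)·(-542) = 516.41 m.
ΔN = −sin φ cos λ·ΔX − sin φ sin λ·ΔY + cos φ·ΔZ = −(-0.799559)(-0.746563)(-168) − (-0.799559)(0.665315)(-542) + (0.600588)(-277) = -354.40 m.
Horizontal magnitude = √(ΔE² + ΔN²) = √(516.41² + (-354.40)²) = 626.32 m.

626 m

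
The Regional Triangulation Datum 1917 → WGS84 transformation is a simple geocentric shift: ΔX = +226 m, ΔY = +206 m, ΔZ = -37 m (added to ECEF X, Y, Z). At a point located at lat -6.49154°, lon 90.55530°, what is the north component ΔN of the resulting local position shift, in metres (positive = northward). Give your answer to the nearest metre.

ΔN = -14 m

The local north axis is (−sin φ cos λ, −sin φ sin λ, cos φ), giving ΔN = -0.248 + 23.289 − 36.763 = -13.72 m.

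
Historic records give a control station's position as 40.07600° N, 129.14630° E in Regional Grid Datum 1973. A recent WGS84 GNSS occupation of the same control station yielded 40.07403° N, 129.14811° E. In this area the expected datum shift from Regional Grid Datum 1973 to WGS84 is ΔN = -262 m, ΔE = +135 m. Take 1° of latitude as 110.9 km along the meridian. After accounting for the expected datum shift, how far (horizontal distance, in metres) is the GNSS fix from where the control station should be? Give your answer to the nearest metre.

47 m

Observed coordinate differences: Δφ = -0.00197°, Δλ = +0.00181°.
Converting to metres (1° lat = 110900 m, cos φ = 0.765191): observed ΔN = -218.5 m, observed ΔE = 153.6 m.
Subtracting the expected shift leaves a residual of -218.5 − (-262) = 43.5 m north and 153.6 − (135) = 18.6 m east.
Residual distance = √(43.5² + 18.6²) = 47.3 m.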